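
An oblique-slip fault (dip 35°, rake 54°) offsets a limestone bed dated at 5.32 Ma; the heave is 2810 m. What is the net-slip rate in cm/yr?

dip-slip = heave / cos(dip) = 2810 / cos(35°) = 3430 m
net slip = dip-slip / sin(rake) = 3430 / sin(54°) = 4240 m
rate = 4240 m / 5.32 Ma = 0.000797 m/yr = 0.0797 cm/yr

0.0797 cm/yr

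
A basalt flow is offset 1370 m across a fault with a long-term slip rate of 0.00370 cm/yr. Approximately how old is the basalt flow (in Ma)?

age = offset / rate = 1370 m / (0.00370 cm/yr) = 3.7e+07 yr = 37 Ma

37 Ma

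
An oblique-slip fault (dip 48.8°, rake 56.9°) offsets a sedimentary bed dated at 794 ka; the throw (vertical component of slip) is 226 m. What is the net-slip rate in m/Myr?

dip-slip = throw / sin(dip) = 226 / sin(48.8°) = 300.4 m
net slip = dip-slip / sin(rake) = 300.4 / sin(56.9°) = 358.6 m
rate = 358.6 m / 794 ka = 0.000452 m/yr = 452 m/Myr

452 m/Myr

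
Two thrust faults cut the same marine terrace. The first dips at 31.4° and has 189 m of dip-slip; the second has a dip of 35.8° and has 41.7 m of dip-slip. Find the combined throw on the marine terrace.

123 m

throw_A = 189 × sin(31.4°) = 98.47 m
throw_B = 41.7 × sin(35.8°) = 24.39 m
total = 98.47 + 24.39 = 123 m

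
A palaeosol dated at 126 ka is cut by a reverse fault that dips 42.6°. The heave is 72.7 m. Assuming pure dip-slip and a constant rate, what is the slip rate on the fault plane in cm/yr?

dip-slip = heave / cos(dip) = 72.7 m / cos(42.6°) = 98.76 m
rate = 98.76 m / 126 ka = 0.000784 m/yr = 0.0784 cm/yr

0.0784 cm/yr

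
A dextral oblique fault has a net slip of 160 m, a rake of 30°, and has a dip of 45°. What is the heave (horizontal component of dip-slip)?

56.6 m

dip-slip = net slip × sin(rake) = 160 m × sin(30°) = 80 m
heave = dip-slip × cos(dip) = 80 × cos(45°) = 56.6 m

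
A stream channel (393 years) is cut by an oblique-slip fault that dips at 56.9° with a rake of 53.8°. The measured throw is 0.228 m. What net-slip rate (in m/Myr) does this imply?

dip-slip = throw / sin(dip) = 0.228 / sin(56.9°) = 0.2722 m
net slip = dip-slip / sin(rake) = 0.2722 / sin(53.8°) = 0.3373 m
rate = 0.3373 m / 393 years = 0.000858 m/yr = 858 m/Myr

858 m/Myr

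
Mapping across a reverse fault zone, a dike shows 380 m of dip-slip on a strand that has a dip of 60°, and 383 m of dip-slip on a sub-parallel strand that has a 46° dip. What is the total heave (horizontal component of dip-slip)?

456 m

heave_A = 380 × cos(60°) = 190 m
heave_B = 383 × cos(46°) = 266.1 m
total = 190 + 266.1 = 456 m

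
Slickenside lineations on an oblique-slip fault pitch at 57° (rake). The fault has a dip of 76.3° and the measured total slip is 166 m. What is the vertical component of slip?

135 m

dip-slip = net slip × sin(rake) = 166 m × sin(57°) = 139.2 m
throw = dip-slip × sin(dip) = 139.2 × sin(76.3°) = 135 m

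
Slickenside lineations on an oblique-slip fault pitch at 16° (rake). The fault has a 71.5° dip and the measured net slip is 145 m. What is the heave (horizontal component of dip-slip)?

dip-slip = net slip × sin(rake) = 145 m × sin(16°) = 39.97 m
heave = dip-slip × cos(dip) = 39.97 × cos(71.5°) = 12.7 m

12.7 m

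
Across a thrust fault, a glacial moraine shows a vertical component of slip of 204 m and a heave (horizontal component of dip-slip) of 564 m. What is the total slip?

600 m

net slip = √(throw² + heave²) = √(204² + 564²) = 600 m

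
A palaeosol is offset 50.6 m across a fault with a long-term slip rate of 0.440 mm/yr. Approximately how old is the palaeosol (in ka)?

115 ka

age = offset / rate = 50.6 m / (0.440 mm/yr) = 115000 yr = 115 ka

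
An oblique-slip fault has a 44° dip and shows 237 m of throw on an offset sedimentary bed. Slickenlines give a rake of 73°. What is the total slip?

dip-slip = throw / sin(dip) = 237 / sin(44°) = 341.2 m
net slip = dip-slip / sin(rake) = 341.2 / sin(73°) = 357 m

357 m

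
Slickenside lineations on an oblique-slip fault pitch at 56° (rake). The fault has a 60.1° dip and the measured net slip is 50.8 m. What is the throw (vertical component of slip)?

dip-slip = net slip × sin(rake) = 50.8 m × sin(56°) = 42.12 m
throw = dip-slip × sin(dip) = 42.12 × sin(60.1°) = 36.5 m

36.5 m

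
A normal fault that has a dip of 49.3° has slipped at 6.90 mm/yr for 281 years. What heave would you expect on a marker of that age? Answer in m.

dip-slip = rate × time = 6.90 mm/yr × 281 years = 1.939 m
heave = dip-slip × cos(dip) = 1.939 × cos(49.3°) = 1.26 m

1.26 m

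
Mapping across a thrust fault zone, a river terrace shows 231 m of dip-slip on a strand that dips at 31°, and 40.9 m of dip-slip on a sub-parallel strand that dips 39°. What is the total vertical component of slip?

throw_A = 231 × sin(31°) = 119 m
throw_B = 40.9 × sin(39°) = 25.74 m
total = 119 + 25.74 = 145 m

145 m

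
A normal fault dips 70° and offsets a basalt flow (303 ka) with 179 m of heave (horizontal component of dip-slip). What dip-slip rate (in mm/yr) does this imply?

1.73 mm/yr

dip-slip = heave / cos(dip) = 179 m / cos(70°) = 523.4 m
rate = 523.4 m / 303 ka = 0.00173 m/yr = 1.73 mm/yr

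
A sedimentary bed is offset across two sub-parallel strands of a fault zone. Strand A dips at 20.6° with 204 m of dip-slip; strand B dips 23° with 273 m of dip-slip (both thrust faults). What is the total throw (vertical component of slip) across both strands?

178 m

throw_A = 204 × sin(20.6°) = 71.78 m
throw_B = 273 × sin(23°) = 106.7 m
total = 71.78 + 106.7 = 178 m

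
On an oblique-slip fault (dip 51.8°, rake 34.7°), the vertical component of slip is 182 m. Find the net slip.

dip-slip = throw / sin(dip) = 182 / sin(51.8°) = 231.6 m
net slip = dip-slip / sin(rake) = 231.6 / sin(34.7°) = 407 m

407 m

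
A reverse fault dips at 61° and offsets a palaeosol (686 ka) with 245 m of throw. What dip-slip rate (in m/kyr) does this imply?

dip-slip = throw / sin(dip) = 245 m / sin(61°) = 280.1 m
rate = 280.1 m / 686 ka = 0.000408 m/yr = 0.408 m/kyr

0.408 m/kyr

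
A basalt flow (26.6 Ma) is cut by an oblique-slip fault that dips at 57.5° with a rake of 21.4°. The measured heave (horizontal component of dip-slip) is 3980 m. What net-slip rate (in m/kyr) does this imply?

dip-slip = heave / cos(dip) = 3980 / cos(57.5°) = 7407 m
net slip = dip-slip / sin(rake) = 7407 / sin(21.4°) = 20300 m
rate = 20300 m / 26.6 Ma = 0.000763 m/yr = 0.763 m/kyr

0.763 m/kyr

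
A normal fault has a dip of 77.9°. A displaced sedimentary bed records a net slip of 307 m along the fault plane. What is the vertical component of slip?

throw = dip-slip × sin(dip) = 307 m × sin(77.9°) = 300 m

300 m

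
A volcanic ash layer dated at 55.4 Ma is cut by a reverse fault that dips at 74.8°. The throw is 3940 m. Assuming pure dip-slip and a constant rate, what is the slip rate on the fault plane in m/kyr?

dip-slip = throw / sin(dip) = 3940 m / sin(74.8°) = 4083 m
rate = 4083 m / 55.4 Ma = 0.0000737 m/yr = 0.0737 m/kyr

0.0737 m/kyr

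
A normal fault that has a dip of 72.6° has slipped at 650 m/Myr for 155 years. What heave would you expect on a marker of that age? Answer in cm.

dip-slip = rate × time = 650 m/Myr × 155 years = 0.1007 m
heave = dip-slip × cos(dip) = 0.1007 × cos(72.6°) = 0.0301 m = 3.01 cm

3.01 cm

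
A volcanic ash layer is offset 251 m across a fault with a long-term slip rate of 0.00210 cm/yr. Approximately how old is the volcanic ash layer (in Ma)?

12 Ma

age = offset / rate = 251 m / (0.00210 cm/yr) = 1.2e+07 yr = 12 Ma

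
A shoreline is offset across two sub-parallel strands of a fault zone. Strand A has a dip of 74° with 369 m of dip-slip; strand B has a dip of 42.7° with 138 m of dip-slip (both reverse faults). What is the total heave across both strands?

203 m

heave_A = 369 × cos(74°) = 101.7 m
heave_B = 138 × cos(42.7°) = 101.4 m
total = 101.7 + 101.4 = 203 m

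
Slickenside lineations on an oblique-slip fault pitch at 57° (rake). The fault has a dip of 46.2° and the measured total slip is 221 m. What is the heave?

128 m

dip-slip = net slip × sin(rake) = 221 m × sin(57°) = 185.3 m
heave = dip-slip × cos(dip) = 185.3 × cos(46.2°) = 128 m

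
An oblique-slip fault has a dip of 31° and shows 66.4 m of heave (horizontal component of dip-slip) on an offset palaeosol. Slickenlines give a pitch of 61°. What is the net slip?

dip-slip = heave / cos(dip) = 66.4 / cos(31°) = 77.46 m
net slip = dip-slip / sin(rake) = 77.46 / sin(61°) = 88.6 m

88.6 m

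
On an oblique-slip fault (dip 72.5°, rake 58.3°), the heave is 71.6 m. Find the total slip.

dip-slip = heave / cos(dip) = 71.6 / cos(72.5°) = 238.1 m
net slip = dip-slip / sin(rake) = 238.1 / sin(58.3°) = 280 m

280 m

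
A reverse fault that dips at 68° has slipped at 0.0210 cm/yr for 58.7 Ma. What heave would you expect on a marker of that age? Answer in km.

4.62 km

dip-slip = rate × time = 0.0210 cm/yr × 58.7 Ma = 12330 m
heave = dip-slip × cos(dip) = 12330 × cos(68°) = 4620 m = 4.62 km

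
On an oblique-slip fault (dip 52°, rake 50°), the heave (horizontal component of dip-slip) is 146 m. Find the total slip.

dip-slip = heave / cos(dip) = 146 / cos(52°) = 237.1 m
net slip = dip-slip / sin(rake) = 237.1 / sin(50°) = 310 m

310 m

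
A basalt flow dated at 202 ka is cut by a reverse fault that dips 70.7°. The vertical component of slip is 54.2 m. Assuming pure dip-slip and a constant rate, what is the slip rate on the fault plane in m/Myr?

dip-slip = throw / sin(dip) = 54.2 m / sin(70.7°) = 57.43 m
rate = 57.43 m / 202 ka = 0.000284 m/yr = 284 m/Myr

284 m/Myr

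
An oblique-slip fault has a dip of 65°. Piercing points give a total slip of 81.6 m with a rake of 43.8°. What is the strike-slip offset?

58.9 m

strike-slip = net slip × cos(rake) = 81.6 m × cos(43.8°) = 58.9 m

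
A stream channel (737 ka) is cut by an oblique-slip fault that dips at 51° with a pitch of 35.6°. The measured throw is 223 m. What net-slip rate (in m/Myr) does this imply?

dip-slip = throw / sin(dip) = 223 / sin(51°) = 286.9 m
net slip = dip-slip / sin(rake) = 286.9 / sin(35.6°) = 492.9 m
rate = 492.9 m / 737 ka = 0.000669 m/yr = 669 m/Myr

669 m/Myr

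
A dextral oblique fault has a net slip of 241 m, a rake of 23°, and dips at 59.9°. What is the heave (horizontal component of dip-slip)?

dip-slip = net slip × sin(rake) = 241 m × sin(23°) = 94.17 m
heave = dip-slip × cos(dip) = 94.17 × cos(59.9°) = 47.2 m

47.2 m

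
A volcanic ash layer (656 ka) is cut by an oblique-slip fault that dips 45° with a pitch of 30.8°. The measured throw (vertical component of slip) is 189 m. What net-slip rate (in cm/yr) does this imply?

dip-slip = throw / sin(dip) = 189 / sin(45°) = 267.3 m
net slip = dip-slip / sin(rake) = 267.3 / sin(30.8°) = 522 m
rate = 522 m / 656 ka = 0.000796 m/yr = 0.0796 cm/yr

0.0796 cm/yr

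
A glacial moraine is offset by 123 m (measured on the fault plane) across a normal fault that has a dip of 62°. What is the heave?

57.7 m

heave = dip-slip × cos(dip) = 123 m × cos(62°) = 57.7 m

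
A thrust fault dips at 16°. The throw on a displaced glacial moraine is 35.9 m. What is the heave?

heave = throw / tan(dip) = 35.9 / tan(16°) = 125 m

125 m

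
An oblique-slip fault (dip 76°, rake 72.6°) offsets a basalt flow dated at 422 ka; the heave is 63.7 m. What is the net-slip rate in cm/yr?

0.0654 cm/yr

dip-slip = heave / cos(dip) = 63.7 / cos(76°) = 263.3 m
net slip = dip-slip / sin(rake) = 263.3 / sin(72.6°) = 275.9 m
rate = 275.9 m / 422 ka = 0.000654 m/yr = 0.0654 cm/yr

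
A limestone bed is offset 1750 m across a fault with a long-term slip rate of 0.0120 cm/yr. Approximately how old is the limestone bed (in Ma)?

age = offset / rate = 1750 m / (0.0120 cm/yr) = 1.46e+07 yr = 14.6 Ma

14.6 Ma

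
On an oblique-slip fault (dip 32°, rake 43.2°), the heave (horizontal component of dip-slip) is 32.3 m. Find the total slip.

55.6 m

dip-slip = heave / cos(dip) = 32.3 / cos(32°) = 38.09 m
net slip = dip-slip / sin(rake) = 38.09 / sin(43.2°) = 55.6 m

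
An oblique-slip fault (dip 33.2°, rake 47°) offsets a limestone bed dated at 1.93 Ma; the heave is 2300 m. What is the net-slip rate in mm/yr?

dip-slip = heave / cos(dip) = 2300 / cos(33.2°) = 2749 m
net slip = dip-slip / sin(rake) = 2749 / sin(47°) = 3758 m
rate = 3758 m / 1.93 Ma = 0.00195 m/yr = 1.95 mm/yr

1.95 mm/yr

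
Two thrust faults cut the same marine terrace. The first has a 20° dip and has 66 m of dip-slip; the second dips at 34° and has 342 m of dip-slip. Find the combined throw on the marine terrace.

214 m

throw_A = 66 × sin(20°) = 22.57 m
throw_B = 342 × sin(34°) = 191.2 m
total = 22.57 + 191.2 = 214 m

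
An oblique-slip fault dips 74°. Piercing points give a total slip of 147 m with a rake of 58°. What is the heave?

34.4 m

dip-slip = net slip × sin(rake) = 147 m × sin(58°) = 124.7 m
heave = dip-slip × cos(dip) = 124.7 × cos(74°) = 34.4 m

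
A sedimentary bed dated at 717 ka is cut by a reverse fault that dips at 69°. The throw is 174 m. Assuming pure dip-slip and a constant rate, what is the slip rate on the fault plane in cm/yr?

dip-slip = throw / sin(dip) = 174 m / sin(69°) = 186.4 m
rate = 186.4 m / 717 ka = 0.000260 m/yr = 0.0260 cm/yr

0.0260 cm/yr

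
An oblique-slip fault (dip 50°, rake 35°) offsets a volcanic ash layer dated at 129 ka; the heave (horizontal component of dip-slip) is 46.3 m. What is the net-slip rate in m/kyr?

0.973 m/kyr

dip-slip = heave / cos(dip) = 46.3 / cos(50°) = 72.03 m
net slip = dip-slip / sin(rake) = 72.03 / sin(35°) = 125.6 m
rate = 125.6 m / 129 ka = 0.000973 m/yr = 0.973 m/kyr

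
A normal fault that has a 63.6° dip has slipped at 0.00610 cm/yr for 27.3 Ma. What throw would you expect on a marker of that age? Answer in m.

1490 m

dip-slip = rate × time = 0.00610 cm/yr × 27.3 Ma = 1665 m
throw = dip-slip × sin(dip) = 1665 × sin(63.6°) = 1490 m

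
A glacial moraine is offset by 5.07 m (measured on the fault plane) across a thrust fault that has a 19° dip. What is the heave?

heave = dip-slip × cos(dip) = 5.07 m × cos(19°) = 4.79 m

4.79 m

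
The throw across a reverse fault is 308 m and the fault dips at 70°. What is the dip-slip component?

328 m

dip-slip = throw / sin(dip) = 308 / sin(70°) = 328 m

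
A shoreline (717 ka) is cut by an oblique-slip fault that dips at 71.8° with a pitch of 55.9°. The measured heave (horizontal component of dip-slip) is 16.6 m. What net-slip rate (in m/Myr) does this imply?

dip-slip = heave / cos(dip) = 16.6 / cos(71.8°) = 53.15 m
net slip = dip-slip / sin(rake) = 53.15 / sin(55.9°) = 64.18 m
rate = 64.18 m / 717 ka = 0.0000895 m/yr = 89.5 m/Myr

89.5 m/Myr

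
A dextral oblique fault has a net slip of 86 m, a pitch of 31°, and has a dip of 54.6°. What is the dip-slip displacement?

dip-slip = net slip × sin(rake) = 86 m × sin(31°) = 44.3 m

44.3 m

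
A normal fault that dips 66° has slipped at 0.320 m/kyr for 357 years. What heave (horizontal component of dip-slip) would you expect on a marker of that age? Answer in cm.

dip-slip = rate × time = 0.320 m/kyr × 357 years = 0.1142 m
heave = dip-slip × cos(dip) = 0.1142 × cos(66°) = 0.0465 m = 4.65 cm

4.65 cm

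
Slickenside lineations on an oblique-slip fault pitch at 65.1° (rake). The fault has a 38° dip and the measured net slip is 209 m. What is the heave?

dip-slip = net slip × sin(rake) = 209 m × sin(65.1°) = 189.6 m
heave = dip-slip × cos(dip) = 189.6 × cos(38°) = 149 m

149 m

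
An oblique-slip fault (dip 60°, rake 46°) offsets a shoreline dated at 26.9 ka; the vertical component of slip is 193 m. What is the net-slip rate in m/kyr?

dip-slip = throw / sin(dip) = 193 / sin(60°) = 222.9 m
net slip = dip-slip / sin(rake) = 222.9 / sin(46°) = 309.8 m
rate = 309.8 m / 26.9 ka = 0.0115 m/yr = 11.5 m/kyr

11.5 m/kyr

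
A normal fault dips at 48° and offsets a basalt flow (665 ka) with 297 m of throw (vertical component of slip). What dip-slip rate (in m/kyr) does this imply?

dip-slip = throw / sin(dip) = 297 m / sin(48°) = 399.7 m
rate = 399.7 m / 665 ka = 0.000601 m/yr = 0.601 m/kyr

0.601 m/kyr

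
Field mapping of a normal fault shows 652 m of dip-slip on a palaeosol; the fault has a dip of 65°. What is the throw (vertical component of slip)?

591 m

throw = dip-slip × sin(dip) = 652 m × sin(65°) = 591 m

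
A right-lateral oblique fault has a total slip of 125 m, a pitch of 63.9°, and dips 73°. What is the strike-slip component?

55 m

strike-slip = net slip × cos(rake) = 125 m × cos(63.9°) = 55 m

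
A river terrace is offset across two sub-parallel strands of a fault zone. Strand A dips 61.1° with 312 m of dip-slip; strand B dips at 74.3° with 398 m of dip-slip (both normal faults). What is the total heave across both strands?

heave_A = 312 × cos(61.1°) = 150.8 m
heave_B = 398 × cos(74.3°) = 107.7 m
total = 150.8 + 107.7 = 258 m

258 m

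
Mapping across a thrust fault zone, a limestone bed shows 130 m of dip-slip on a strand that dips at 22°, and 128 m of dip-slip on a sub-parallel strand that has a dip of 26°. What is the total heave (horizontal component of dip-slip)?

236 m

heave_A = 130 × cos(22°) = 120.5 m
heave_B = 128 × cos(26°) = 115 m
total = 120.5 + 115 = 236 m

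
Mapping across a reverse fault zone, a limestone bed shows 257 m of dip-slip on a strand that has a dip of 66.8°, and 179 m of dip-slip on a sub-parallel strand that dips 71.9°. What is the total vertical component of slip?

throw_A = 257 × sin(66.8°) = 236.2 m
throw_B = 179 × sin(71.9°) = 170.1 m
total = 236.2 + 170.1 = 406 m

406 m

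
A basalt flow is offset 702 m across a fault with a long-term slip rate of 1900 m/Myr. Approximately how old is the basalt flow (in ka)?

age = offset / rate = 702 m / (1900 m/Myr) = 369000 yr = 369 ka

369 ka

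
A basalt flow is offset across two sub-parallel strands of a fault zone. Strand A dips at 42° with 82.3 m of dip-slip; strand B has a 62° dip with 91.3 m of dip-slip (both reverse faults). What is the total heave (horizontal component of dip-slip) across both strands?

104 m

heave_A = 82.3 × cos(42°) = 61.16 m
heave_B = 91.3 × cos(62°) = 42.86 m
total = 61.16 + 42.86 = 104 m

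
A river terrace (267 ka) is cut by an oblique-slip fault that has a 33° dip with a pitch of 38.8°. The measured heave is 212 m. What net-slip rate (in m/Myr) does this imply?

1510 m/Myr

dip-slip = heave / cos(dip) = 212 / cos(33°) = 252.8 m
net slip = dip-slip / sin(rake) = 252.8 / sin(38.8°) = 403.4 m
rate = 403.4 m / 267 ka = 0.00151 m/yr = 1510 m/Myr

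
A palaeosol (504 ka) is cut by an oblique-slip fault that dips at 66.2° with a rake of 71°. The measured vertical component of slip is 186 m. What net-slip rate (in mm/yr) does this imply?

0.427 mm/yr

dip-slip = throw / sin(dip) = 186 / sin(66.2°) = 203.3 m
net slip = dip-slip / sin(rake) = 203.3 / sin(71°) = 215 m
rate = 215 m / 504 ka = 0.000427 m/yr = 0.427 mm/yr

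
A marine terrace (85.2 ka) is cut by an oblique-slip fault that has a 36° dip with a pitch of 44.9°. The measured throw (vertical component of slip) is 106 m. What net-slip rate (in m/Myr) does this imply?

dip-slip = throw / sin(dip) = 106 / sin(36°) = 180.3 m
net slip = dip-slip / sin(rake) = 180.3 / sin(44.9°) = 255.5 m
rate = 255.5 m / 85.2 ka = 0.00300 m/yr = 3000 m/Myr

3000 m/Myr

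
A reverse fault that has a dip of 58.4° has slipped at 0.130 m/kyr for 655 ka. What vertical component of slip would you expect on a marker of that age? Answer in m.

72.5 m

dip-slip = rate × time = 0.130 m/kyr × 655 ka = 85.15 m
throw = dip-slip × sin(dip) = 85.15 × sin(58.4°) = 72.5 m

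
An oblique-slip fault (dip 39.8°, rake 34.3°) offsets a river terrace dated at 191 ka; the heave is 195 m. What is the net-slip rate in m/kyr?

2.36 m/kyr

dip-slip = heave / cos(dip) = 195 / cos(39.8°) = 253.8 m
net slip = dip-slip / sin(rake) = 253.8 / sin(34.3°) = 450.4 m
rate = 450.4 m / 191 ka = 0.00236 m/yr = 2.36 m/kyr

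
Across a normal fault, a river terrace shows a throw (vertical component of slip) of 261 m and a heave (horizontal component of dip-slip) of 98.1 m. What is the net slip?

net slip = √(throw² + heave²) = √(261² + 98.1²) = 279 m

279 m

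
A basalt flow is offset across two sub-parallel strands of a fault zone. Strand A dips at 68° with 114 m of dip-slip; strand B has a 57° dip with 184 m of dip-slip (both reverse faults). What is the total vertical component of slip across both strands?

throw_A = 114 × sin(68°) = 105.7 m
throw_B = 184 × sin(57°) = 154.3 m
total = 105.7 + 154.3 = 260 m

260 m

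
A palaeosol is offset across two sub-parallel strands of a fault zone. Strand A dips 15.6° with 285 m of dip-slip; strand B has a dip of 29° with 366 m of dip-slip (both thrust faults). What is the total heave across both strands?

heave_A = 285 × cos(15.6°) = 274.5 m
heave_B = 366 × cos(29°) = 320.1 m
total = 274.5 + 320.1 = 595 m

595 m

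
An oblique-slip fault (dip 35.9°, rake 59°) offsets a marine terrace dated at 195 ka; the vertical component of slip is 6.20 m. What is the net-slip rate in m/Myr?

dip-slip = throw / sin(dip) = 6.20 / sin(35.9°) = 10.57 m
net slip = dip-slip / sin(rake) = 10.57 / sin(59°) = 12.34 m
rate = 12.34 m / 195 ka = 0.0000633 m/yr = 63.3 m/Myr

63.3 m/Myr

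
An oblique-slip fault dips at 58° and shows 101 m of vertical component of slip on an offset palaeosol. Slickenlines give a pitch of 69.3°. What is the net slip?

dip-slip = throw / sin(dip) = 101 / sin(58°) = 119.1 m
net slip = dip-slip / sin(rake) = 119.1 / sin(69.3°) = 127 m

127 m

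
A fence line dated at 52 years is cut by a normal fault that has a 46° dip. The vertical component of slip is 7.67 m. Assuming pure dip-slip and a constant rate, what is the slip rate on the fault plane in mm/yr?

205 mm/yr

dip-slip = throw / sin(dip) = 7.67 m / sin(46°) = 10.66 m
rate = 10.66 m / 52 years = 0.205 m/yr = 205 mm/yr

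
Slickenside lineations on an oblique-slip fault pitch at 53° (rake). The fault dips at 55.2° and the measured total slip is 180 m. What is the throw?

dip-slip = net slip × sin(rake) = 180 m × sin(53°) = 143.8 m
throw = dip-slip × sin(dip) = 143.8 × sin(55.2°) = 118 m

118 m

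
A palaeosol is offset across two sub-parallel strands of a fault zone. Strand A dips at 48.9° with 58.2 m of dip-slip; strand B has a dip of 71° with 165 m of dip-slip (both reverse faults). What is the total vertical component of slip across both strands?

throw_A = 58.2 × sin(48.9°) = 43.86 m
throw_B = 165 × sin(71°) = 156 m
total = 43.86 + 156 = 200 m

200 m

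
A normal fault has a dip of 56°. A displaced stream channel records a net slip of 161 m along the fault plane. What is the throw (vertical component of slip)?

throw = dip-slip × sin(dip) = 161 m × sin(56°) = 133 m

133 m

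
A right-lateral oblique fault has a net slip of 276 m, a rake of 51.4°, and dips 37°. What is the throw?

dip-slip = net slip × sin(rake) = 276 m × sin(51.4°) = 215.7 m
throw = dip-slip × sin(dip) = 215.7 × sin(37°) = 130 m

130 m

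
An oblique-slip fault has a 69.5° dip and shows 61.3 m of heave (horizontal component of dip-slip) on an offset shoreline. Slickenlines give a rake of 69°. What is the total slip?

dip-slip = heave / cos(dip) = 61.3 / cos(69.5°) = 175 m
net slip = dip-slip / sin(rake) = 175 / sin(69°) = 187 m

187 m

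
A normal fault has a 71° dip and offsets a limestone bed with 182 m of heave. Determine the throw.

529 m

throw = heave × tan(dip) = 182 × tan(71°) = 529 m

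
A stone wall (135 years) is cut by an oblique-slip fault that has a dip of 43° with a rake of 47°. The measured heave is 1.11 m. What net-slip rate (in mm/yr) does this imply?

dip-slip = heave / cos(dip) = 1.11 / cos(43°) = 1.518 m
net slip = dip-slip / sin(rake) = 1.518 / sin(47°) = 2.075 m
rate = 2.075 m / 135 years = 0.0154 m/yr = 15.4 mm/yr

15.4 mm/yr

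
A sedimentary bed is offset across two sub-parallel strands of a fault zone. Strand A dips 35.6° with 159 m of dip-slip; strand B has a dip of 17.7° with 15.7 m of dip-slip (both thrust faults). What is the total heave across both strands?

144 m

heave_A = 159 × cos(35.6°) = 129.3 m
heave_B = 15.7 × cos(17.7°) = 14.96 m
total = 129.3 + 14.96 = 144 m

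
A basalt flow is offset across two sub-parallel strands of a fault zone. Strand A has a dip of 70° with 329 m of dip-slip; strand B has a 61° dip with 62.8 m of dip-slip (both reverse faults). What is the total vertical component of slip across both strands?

364 m

throw_A = 329 × sin(70°) = 309.2 m
throw_B = 62.8 × sin(61°) = 54.93 m
total = 309.2 + 54.93 = 364 m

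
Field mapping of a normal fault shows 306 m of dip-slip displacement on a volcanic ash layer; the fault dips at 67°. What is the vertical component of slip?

throw = dip-slip × sin(dip) = 306 m × sin(67°) = 282 m

282 m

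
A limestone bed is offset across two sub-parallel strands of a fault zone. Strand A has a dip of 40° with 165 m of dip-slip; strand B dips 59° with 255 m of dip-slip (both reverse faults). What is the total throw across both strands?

325 m

throw_A = 165 × sin(40°) = 106.1 m
throw_B = 255 × sin(59°) = 218.6 m
total = 106.1 + 218.6 = 325 m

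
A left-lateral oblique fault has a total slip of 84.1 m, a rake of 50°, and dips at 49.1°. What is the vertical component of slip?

dip-slip = net slip × sin(rake) = 84.1 m × sin(50°) = 64.42 m
throw = dip-slip × sin(dip) = 64.42 × sin(49.1°) = 48.7 m

48.7 m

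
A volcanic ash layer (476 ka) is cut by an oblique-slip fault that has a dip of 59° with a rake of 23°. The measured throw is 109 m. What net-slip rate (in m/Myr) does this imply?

684 m/Myr

dip-slip = throw / sin(dip) = 109 / sin(59°) = 127.2 m
net slip = dip-slip / sin(rake) = 127.2 / sin(23°) = 325.4 m
rate = 325.4 m / 476 ka = 0.000684 m/yr = 684 m/Myr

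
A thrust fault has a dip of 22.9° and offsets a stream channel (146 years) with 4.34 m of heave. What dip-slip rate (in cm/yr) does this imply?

dip-slip = heave / cos(dip) = 4.34 m / cos(22.9°) = 4.711 m
rate = 4.711 m / 146 years = 0.0323 m/yr = 3.23 cm/yr

3.23 cm/yr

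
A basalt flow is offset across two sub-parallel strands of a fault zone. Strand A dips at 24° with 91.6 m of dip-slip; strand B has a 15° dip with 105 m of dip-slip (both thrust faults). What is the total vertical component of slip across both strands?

64.4 m

throw_A = 91.6 × sin(24°) = 37.26 m
throw_B = 105 × sin(15°) = 27.18 m
total = 37.26 + 27.18 = 64.4 m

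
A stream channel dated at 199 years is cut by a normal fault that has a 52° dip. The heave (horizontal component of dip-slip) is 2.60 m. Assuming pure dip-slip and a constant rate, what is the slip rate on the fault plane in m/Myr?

dip-slip = heave / cos(dip) = 2.60 m / cos(52°) = 4.223 m
rate = 4.223 m / 199 years = 0.0212 m/yr = 21200 m/Myr

21200 m/Myr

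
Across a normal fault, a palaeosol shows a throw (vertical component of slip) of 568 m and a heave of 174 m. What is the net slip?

net slip = √(throw² + heave²) = √(568² + 174²) = 594 m

594 m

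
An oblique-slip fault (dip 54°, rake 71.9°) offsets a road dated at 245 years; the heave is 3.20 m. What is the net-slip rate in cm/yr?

dip-slip = heave / cos(dip) = 3.20 / cos(54°) = 5.444 m
net slip = dip-slip / sin(rake) = 5.444 / sin(71.9°) = 5.728 m
rate = 5.728 m / 245 years = 0.0234 m/yr = 2.34 cm/yr

2.34 cm/yr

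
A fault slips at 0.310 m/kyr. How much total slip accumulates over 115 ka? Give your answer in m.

slip = rate × time = 0.310 m/kyr × 115 ka = 35.6 m

35.6 m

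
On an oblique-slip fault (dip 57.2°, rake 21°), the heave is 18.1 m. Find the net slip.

dip-slip = heave / cos(dip) = 18.1 / cos(57.2°) = 33.41 m
net slip = dip-slip / sin(rake) = 33.41 / sin(21°) = 93.2 m

93.2 m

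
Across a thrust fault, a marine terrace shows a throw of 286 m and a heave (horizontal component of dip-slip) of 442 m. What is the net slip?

net slip = √(throw² + heave²) = √(286² + 442²) = 526 m

526 m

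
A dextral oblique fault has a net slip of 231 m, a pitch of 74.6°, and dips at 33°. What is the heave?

187 m

dip-slip = net slip × sin(rake) = 231 m × sin(74.6°) = 222.7 m
heave = dip-slip × cos(dip) = 222.7 × cos(33°) = 187 m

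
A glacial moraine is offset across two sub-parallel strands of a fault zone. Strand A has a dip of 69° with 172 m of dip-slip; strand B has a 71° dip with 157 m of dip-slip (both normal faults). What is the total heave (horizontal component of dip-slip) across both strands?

113 m

heave_A = 172 × cos(69°) = 61.64 m
heave_B = 157 × cos(71°) = 51.11 m
total = 61.64 + 51.11 = 113 m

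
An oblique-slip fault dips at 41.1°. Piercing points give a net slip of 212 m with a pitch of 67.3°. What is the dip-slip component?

196 m

dip-slip = net slip × sin(rake) = 212 m × sin(67.3°) = 196 m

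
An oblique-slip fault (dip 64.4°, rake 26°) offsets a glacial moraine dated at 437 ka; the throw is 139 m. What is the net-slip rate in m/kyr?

0.805 m/kyr

dip-slip = throw / sin(dip) = 139 / sin(64.4°) = 154.1 m
net slip = dip-slip / sin(rake) = 154.1 / sin(26°) = 351.6 m
rate = 351.6 m / 437 ka = 0.000805 m/yr = 0.805 m/kyr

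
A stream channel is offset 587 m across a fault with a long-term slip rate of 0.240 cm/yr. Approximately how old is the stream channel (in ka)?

age = offset / rate = 587 m / (0.240 cm/yr) = 245000 yr = 245 ka

245 ka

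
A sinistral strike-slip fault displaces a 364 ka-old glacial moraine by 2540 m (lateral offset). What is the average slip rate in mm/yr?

rate = 2540 m / 364 ka = 0.00698 m/yr = 6.98 mm/yr

6.98 mm/yr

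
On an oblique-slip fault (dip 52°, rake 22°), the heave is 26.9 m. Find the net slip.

117 m

dip-slip = heave / cos(dip) = 26.9 / cos(52°) = 43.69 m
net slip = dip-slip / sin(rake) = 43.69 / sin(22°) = 117 m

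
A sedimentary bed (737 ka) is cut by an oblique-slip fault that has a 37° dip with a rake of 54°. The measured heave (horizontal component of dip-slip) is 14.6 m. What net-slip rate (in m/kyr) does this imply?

0.0307 m/kyr

dip-slip = heave / cos(dip) = 14.6 / cos(37°) = 18.28 m
net slip = dip-slip / sin(rake) = 18.28 / sin(54°) = 22.60 m
rate = 22.60 m / 737 ka = 0.0000307 m/yr = 0.0307 m/kyr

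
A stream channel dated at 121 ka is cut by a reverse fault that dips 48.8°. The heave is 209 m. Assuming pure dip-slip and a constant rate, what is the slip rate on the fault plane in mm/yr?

2.62 mm/yr

dip-slip = heave / cos(dip) = 209 m / cos(48.8°) = 317.3 m
rate = 317.3 m / 121 ka = 0.00262 m/yr = 2.62 mm/yr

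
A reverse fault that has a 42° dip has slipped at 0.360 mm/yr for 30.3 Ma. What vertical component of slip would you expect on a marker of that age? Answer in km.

7.30 km

dip-slip = rate × time = 0.360 mm/yr × 30.3 Ma = 10910 m
throw = dip-slip × sin(dip) = 10910 × sin(42°) = 7300 m = 7.30 km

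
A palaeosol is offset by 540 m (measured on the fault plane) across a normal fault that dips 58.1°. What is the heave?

285 m

heave = dip-slip × cos(dip) = 540 m × cos(58.1°) = 285 m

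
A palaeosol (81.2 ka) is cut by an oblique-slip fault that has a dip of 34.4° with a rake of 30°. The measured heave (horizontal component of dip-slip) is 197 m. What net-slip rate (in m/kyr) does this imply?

dip-slip = heave / cos(dip) = 197 / cos(34.4°) = 238.8 m
net slip = dip-slip / sin(rake) = 238.8 / sin(30°) = 477.5 m
rate = 477.5 m / 81.2 ka = 0.00588 m/yr = 5.88 m/kyr

5.88 m/kyr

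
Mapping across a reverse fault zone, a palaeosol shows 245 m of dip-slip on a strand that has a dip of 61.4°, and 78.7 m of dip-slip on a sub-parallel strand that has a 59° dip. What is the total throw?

throw_A = 245 × sin(61.4°) = 215.1 m
throw_B = 78.7 × sin(59°) = 67.46 m
total = 215.1 + 67.46 = 283 m

283 m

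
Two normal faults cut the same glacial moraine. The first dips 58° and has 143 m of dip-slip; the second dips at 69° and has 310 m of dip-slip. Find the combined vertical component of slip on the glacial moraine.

throw_A = 143 × sin(58°) = 121.3 m
throw_B = 310 × sin(69°) = 289.4 m
total = 121.3 + 289.4 = 411 m

411 m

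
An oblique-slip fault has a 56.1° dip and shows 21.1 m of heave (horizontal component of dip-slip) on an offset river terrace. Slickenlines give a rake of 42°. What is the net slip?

dip-slip = heave / cos(dip) = 21.1 / cos(56.1°) = 37.83 m
net slip = dip-slip / sin(rake) = 37.83 / sin(42°) = 56.5 m

56.5 m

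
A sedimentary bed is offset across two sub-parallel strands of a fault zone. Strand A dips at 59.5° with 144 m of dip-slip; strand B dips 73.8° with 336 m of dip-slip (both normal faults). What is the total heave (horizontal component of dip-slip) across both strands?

167 m

heave_A = 144 × cos(59.5°) = 73.09 m
heave_B = 336 × cos(73.8°) = 93.74 m
total = 73.09 + 93.74 = 167 m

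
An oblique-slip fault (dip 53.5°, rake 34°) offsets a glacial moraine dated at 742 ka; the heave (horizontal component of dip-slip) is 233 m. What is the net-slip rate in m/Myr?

944 m/Myr

dip-slip = heave / cos(dip) = 233 / cos(53.5°) = 391.7 m
net slip = dip-slip / sin(rake) = 391.7 / sin(34°) = 700.5 m
rate = 700.5 m / 742 ka = 0.000944 m/yr = 944 m/Myr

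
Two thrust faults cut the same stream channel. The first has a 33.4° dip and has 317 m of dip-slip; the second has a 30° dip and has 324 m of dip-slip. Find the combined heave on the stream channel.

heave_A = 317 × cos(33.4°) = 264.6 m
heave_B = 324 × cos(30°) = 280.6 m
total = 264.6 + 280.6 = 545 m

545 m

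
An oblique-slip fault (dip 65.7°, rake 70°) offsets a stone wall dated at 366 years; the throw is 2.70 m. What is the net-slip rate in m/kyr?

8.61 m/kyr

dip-slip = throw / sin(dip) = 2.70 / sin(65.7°) = 2.962 m
net slip = dip-slip / sin(rake) = 2.962 / sin(70°) = 3.153 m
rate = 3.153 m / 366 years = 0.00861 m/yr = 8.61 m/kyr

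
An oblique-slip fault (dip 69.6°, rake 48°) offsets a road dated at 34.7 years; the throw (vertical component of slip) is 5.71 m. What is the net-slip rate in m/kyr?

dip-slip = throw / sin(dip) = 5.71 / sin(69.6°) = 6.092 m
net slip = dip-slip / sin(rake) = 6.092 / sin(48°) = 8.198 m
rate = 8.198 m / 34.7 years = 0.236 m/yr = 236 m/kyr

236 m/kyr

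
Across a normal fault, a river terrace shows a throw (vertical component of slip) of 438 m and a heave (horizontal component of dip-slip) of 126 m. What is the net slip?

456 m

net slip = √(throw² + heave²) = √(438² + 126²) = 456 m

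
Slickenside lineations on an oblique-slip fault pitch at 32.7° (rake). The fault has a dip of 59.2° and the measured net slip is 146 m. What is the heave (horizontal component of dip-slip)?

40.4 m

dip-slip = net slip × sin(rake) = 146 m × sin(32.7°) = 78.88 m
heave = dip-slip × cos(dip) = 78.88 × cos(59.2°) = 40.4 m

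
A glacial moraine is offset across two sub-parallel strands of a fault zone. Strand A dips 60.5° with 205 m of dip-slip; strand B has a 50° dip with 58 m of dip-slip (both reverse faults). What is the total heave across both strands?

heave_A = 205 × cos(60.5°) = 100.9 m
heave_B = 58 × cos(50°) = 37.28 m
total = 100.9 + 37.28 = 138 m

138 m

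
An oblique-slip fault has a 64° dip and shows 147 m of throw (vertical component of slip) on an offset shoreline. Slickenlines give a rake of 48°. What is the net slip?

220 m

dip-slip = throw / sin(dip) = 147 / sin(64°) = 163.6 m
net slip = dip-slip / sin(rake) = 163.6 / sin(48°) = 220 m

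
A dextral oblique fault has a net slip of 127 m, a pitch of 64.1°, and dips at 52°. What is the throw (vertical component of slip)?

90 m

dip-slip = net slip × sin(rake) = 127 m × sin(64.1°) = 114.2 m
throw = dip-slip × sin(dip) = 114.2 × sin(52°) = 90 m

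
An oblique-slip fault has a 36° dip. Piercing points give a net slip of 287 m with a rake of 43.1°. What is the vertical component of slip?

dip-slip = net slip × sin(rake) = 287 m × sin(43.1°) = 196.1 m
throw = dip-slip × sin(dip) = 196.1 × sin(36°) = 115 m

115 m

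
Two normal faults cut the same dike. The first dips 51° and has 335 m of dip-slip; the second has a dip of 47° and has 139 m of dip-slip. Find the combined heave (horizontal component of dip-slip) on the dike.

306 m

heave_A = 335 × cos(51°) = 210.8 m
heave_B = 139 × cos(47°) = 94.80 m
total = 210.8 + 94.80 = 306 m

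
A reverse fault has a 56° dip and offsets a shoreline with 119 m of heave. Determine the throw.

176 m

throw = heave × tan(dip) = 119 × tan(56°) = 176 m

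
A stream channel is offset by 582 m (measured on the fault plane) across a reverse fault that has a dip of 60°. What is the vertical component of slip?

504 m

throw = dip-slip × sin(dip) = 582 m × sin(60°) = 504 m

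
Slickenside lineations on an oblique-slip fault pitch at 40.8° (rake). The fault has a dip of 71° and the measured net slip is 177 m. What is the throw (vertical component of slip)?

dip-slip = net slip × sin(rake) = 177 m × sin(40.8°) = 115.7 m
throw = dip-slip × sin(dip) = 115.7 × sin(71°) = 109 m

109 m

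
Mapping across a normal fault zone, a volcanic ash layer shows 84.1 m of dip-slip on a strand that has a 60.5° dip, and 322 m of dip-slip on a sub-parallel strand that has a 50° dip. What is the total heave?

248 m

heave_A = 84.1 × cos(60.5°) = 41.41 m
heave_B = 322 × cos(50°) = 207 m
total = 41.41 + 207 = 248 m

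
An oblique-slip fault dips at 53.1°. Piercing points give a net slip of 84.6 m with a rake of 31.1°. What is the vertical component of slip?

dip-slip = net slip × sin(rake) = 84.6 m × sin(31.1°) = 43.70 m
throw = dip-slip × sin(dip) = 43.70 × sin(53.1°) = 34.9 m

34.9 m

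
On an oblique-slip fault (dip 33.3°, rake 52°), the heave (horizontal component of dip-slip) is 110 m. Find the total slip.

167 m

dip-slip = heave / cos(dip) = 110 / cos(33.3°) = 131.6 m
net slip = dip-slip / sin(rake) = 131.6 / sin(52°) = 167 m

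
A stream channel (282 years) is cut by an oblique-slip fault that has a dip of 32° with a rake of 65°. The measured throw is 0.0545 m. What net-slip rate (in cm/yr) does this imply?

dip-slip = throw / sin(dip) = 0.0545 / sin(32°) = 0.1028 m
net slip = dip-slip / sin(rake) = 0.1028 / sin(65°) = 0.1135 m
rate = 0.1135 m / 282 years = 0.000402 m/yr = 0.0402 cm/yr

0.0402 cm/yr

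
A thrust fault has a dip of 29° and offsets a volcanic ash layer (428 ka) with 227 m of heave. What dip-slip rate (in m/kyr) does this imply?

dip-slip = heave / cos(dip) = 227 m / cos(29°) = 259.5 m
rate = 259.5 m / 428 ka = 0.000606 m/yr = 0.606 m/kyr

0.606 m/kyr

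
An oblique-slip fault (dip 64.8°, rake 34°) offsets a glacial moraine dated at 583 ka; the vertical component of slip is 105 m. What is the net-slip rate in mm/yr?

dip-slip = throw / sin(dip) = 105 / sin(64.8°) = 116 m
net slip = dip-slip / sin(rake) = 116 / sin(34°) = 207.5 m
rate = 207.5 m / 583 ka = 0.000356 m/yr = 0.356 mm/yr

0.356 mm/yr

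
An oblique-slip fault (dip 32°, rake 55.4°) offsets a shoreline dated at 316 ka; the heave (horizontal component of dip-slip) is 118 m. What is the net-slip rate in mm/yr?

dip-slip = heave / cos(dip) = 118 / cos(32°) = 139.1 m
net slip = dip-slip / sin(rake) = 139.1 / sin(55.4°) = 169 m
rate = 169 m / 316 ka = 0.000535 m/yr = 0.535 mm/yr

0.535 mm/yr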